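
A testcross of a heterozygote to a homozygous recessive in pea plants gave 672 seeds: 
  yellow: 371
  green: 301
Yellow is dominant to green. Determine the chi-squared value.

A testcross of a heterozygote (Aa × aa) gives a 1:1 phenotypic ratio.
Total ratio parts = 2. Expected numbers out of 672:
  yellow: 672 × 1/2 = 336
  green: 672 × 1/2 = 336
χ² = Σ (O − E)² / E
  yellow: (371 − 336)² / 336 = 3.6458
  green: (301 − 336)² / 336 = 3.6458
χ² = 3.6458 + 3.6458 = 7.2916 ≈ 7.292

7.292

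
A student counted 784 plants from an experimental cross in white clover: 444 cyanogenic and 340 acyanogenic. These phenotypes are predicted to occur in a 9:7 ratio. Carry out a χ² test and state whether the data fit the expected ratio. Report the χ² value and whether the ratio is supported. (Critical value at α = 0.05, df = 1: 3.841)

Under the 9:7 hypothesis (Σ ratio = 16, N = 784):
  cyanogenic: 784 × 9/16 = 441
  acyanogenic: 784 × 7/16 = 343
χ² = Σ (O − E)² / E
  cyanogenic: (444 − 441)² / 441 = 0.0204
  acyanogenic: (340 − 343)² / 343 = 0.0262
χ² = 0.0204 + 0.0262 = 0.0466 ≈ 0.047
Degrees of freedom = 2 − 1 = 1; critical value at α = 0.05 is 3.841.
Since 0.047 < 3.841, we fail to reject the null hypothesis — the data are consistent with the 9:7 ratio.

0.047; consistent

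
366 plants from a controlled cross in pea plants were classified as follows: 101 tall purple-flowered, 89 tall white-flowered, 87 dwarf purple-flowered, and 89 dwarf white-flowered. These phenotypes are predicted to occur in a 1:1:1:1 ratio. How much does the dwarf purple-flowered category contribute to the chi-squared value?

0.221

Expected counts for N = 366 under a 1:1:1:1 ratio (total parts = 4):
  tall purple-flowered: 366 × 1/4 = 91.5
  tall white-flowered: 366 × 1/4 = 91.5
  dwarf purple-flowered: 366 × 1/4 = 91.5
  dwarf white-flowered: 366 × 1/4 = 91.5
Contribution of dwarf purple-flowered: (87 − 91.5)² / 91.5 = 0.2213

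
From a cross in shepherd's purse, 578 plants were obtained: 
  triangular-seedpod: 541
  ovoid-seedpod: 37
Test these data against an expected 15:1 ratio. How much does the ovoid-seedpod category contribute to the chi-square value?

0.021

Expected counts for N = 578 under a 15:1 ratio (total parts = 16):
  triangular-seedpod: 578 × 15/16 = 541.875
  ovoid-seedpod: 578 × 1/16 = 36.125
Contribution of ovoid-seedpod: (37 − 36.125)² / 36.125 = 0.0212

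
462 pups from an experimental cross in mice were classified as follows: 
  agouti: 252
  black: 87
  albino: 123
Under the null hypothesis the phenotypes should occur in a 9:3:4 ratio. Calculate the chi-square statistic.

Expected counts for N = 462 under a 9:3:4 ratio (total parts = 16):
  agouti: 462 × 9/16 = 259.875
  black: 462 × 3/16 = 86.625
  albino: 462 × 4/16 = 115.5
χ² = Σ (O − E)² / E
  agouti: (252 − 259.875)² / 259.875 = 0.2386
  black: (87 − 86.625)² / 86.625 = 0.0016
  albino: (123 − 115.5)² / 115.5 = 0.4870
χ² = 0.2386 + 0.0016 + 0.4870 = 0.7272 ≈ 0.727

0.727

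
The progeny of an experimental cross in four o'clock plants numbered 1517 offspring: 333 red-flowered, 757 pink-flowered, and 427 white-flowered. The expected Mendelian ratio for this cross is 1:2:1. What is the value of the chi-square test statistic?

Expected counts for N = 1517 under a 1:2:1 ratio (total parts = 4):
  red-flowered: 1517 × 1/4 = 379.25
  pink-flowered: 1517 × 2/4 = 758.5
  white-flowered: 1517 × 1/4 = 379.25
χ² = Σ (O − E)² / E
  red-flowered: (333 − 379.25)² / 379.25 = 5.6402
  pink-flowered: (757 − 758.5)² / 758.5 = 0.0030
  white-flowered: (427 − 379.25)² / 379.25 = 6.0120
χ² = 5.6402 + 0.0030 + 6.0120 = 11.6552 ≈ 11.655

11.655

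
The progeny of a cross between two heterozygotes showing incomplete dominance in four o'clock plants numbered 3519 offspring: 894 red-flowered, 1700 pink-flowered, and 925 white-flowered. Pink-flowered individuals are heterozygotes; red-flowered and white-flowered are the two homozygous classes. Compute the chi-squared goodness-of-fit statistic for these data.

With incomplete dominance, a heterozygote × heterozygote cross gives a 1:2:1 phenotypic ratio.
Under the 1:2:1 hypothesis (Σ ratio = 4, N = 3519):
  red-flowered: 3519 × 1/4 = 879.75
  pink-flowered: 3519 × 2/4 = 1759.5
  white-flowered: 3519 × 1/4 = 879.75
χ² = Σ (O − E)² / E
  red-flowered: (894 − 879.75)² / 879.75 = 0.2308
  pink-flowered: (1700 − 1759.5)² / 1759.5 = 2.0121
  white-flowered: (925 − 879.75)² / 879.75 = 2.3274
χ² = 0.2308 + 2.0121 + 2.3274 = 4.5703 ≈ 4.570

4.570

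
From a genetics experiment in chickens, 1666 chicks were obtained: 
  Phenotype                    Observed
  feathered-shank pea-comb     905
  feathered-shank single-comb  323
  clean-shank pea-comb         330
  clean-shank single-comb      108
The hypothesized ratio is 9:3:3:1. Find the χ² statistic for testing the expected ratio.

The 9:3:3:1 ratio has 16 parts, so with N = 1666 the expected counts are:
  feathered-shank pea-comb: 1666 × 9/16 = 937.125
  feathered-shank single-comb: 1666 × 3/16 = 312.375
  clean-shank pea-comb: 1666 × 3/16 = 312.375
  clean-shank single-comb: 1666 × 1/16 = 104.125
χ² = Σ (O − E)² / E
  feathered-shank pea-comb: (905 − 937.125)² / 937.125 = 1.1013
  feathered-shank single-comb: (323 − 312.375)² / 312.375 = 0.3614
  clean-shank pea-comb: (330 − 312.375)² / 312.375 = 0.9944
  clean-shank single-comb: (108 − 104.125)² / 104.125 = 0.1442
χ² = 1.1013 + 0.3614 + 0.9944 + 0.1442 = 2.6013 ≈ 2.601

2.601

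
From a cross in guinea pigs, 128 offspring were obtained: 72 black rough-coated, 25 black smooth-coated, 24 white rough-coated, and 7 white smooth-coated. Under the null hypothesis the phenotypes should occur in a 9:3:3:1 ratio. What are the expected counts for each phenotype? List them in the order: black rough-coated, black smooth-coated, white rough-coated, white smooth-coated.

The 9:3:3:1 ratio has 16 parts, so with N = 128 the expected counts are:
  black rough-coated: 128 × 9/16 = 72
  black smooth-coated: 128 × 3/16 = 24
  white rough-coated: 128 × 3/16 = 24
  white smooth-coated: 128 × 1/16 = 8

72, 24, 24, 8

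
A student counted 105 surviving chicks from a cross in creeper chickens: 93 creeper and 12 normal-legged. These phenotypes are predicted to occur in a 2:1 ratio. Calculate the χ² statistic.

22.671

The 2:1 ratio has 3 parts, so with N = 105 the expected counts are:
  creeper: 105 × 2/3 = 70
  normal-legged: 105 × 1/3 = 35
χ² = Σ (O − E)² / E
  creeper: (93 − 70)² / 70 = 7.5571
  normal-legged: (12 − 35)² / 35 = 15.1143
χ² = 7.5571 + 15.1143 = 22.6714 ≈ 22.671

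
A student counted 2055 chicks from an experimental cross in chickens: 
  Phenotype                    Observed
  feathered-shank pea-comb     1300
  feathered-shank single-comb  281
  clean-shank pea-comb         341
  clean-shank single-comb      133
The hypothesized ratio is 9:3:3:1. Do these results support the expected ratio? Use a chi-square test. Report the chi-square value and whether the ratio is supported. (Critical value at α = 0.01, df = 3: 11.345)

51.452; not consistent

The 9:3:3:1 ratio has 16 parts, so with N = 2055 the expected counts are:
  feathered-shank pea-comb: 2055 × 9/16 = 1155.9375
  feathered-shank single-comb: 2055 × 3/16 = 385.3125
  clean-shank pea-comb: 2055 × 3/16 = 385.3125
  clean-shank single-comb: 2055 × 1/16 = 128.4375
χ² = Σ (O − E)² / E
  feathered-shank pea-comb: (1300 − 1155.9375)² / 1155.9375 = 17.9543
  feathered-shank single-comb: (281 − 385.3125)² / 385.3125 = 28.2397
  clean-shank pea-comb: (341 − 385.3125)² / 385.3125 = 5.0961
  clean-shank single-comb: (133 − 128.4375)² / 128.4375 = 0.1621
χ² = 17.9543 + 28.2397 + 5.0961 + 0.1621 = 51.4522 ≈ 51.452
Degrees of freedom = 4 − 1 = 3; critical value at α = 0.01 is 11.345.
Since 51.452 > 11.345, we reject the null hypothesis — the data do not fit the 9:3:3:1 ratio.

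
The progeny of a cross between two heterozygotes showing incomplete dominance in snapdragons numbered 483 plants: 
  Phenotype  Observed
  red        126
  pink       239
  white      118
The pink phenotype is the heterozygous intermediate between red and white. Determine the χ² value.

0.317

With incomplete dominance, a heterozygote × heterozygote cross gives a 1:2:1 phenotypic ratio.
Total ratio parts = 4. Expected numbers out of 483:
  red: 483 × 1/4 = 120.75
  pink: 483 × 2/4 = 241.5
  white: 483 × 1/4 = 120.75
χ² = Σ (O − E)² / E
  red: (126 − 120.75)² / 120.75 = 0.2283
  pink: (239 − 241.5)² / 241.5 = 0.0259
  white: (118 − 120.75)² / 120.75 = 0.0626
χ² = 0.2283 + 0.0259 + 0.0626 = 0.3168 ≈ 0.317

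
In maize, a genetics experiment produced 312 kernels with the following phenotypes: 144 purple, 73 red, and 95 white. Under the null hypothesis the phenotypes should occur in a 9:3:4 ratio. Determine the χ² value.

Under the 9:3:4 hypothesis (Σ ratio = 16, N = 312):
  purple: 312 × 9/16 = 175.5
  red: 312 × 3/16 = 58.5
  white: 312 × 4/16 = 78
χ² = Σ (O − E)² / E
  purple: (144 − 175.5)² / 175.5 = 5.6538
  red: (73 − 58.5)² / 58.5 = 3.5940
  white: (95 − 78)² / 78 = 3.7051
χ² = 5.6538 + 3.5940 + 3.7051 = 12.9529 ≈ 12.953

12.953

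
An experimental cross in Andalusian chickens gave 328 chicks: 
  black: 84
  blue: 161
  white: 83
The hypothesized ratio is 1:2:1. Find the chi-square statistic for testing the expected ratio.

Under the 1:2:1 hypothesis (Σ ratio = 4, N = 328):
  black: 328 × 1/4 = 82
  blue: 328 × 2/4 = 164
  white: 328 × 1/4 = 82
χ² = Σ (O − E)² / E
  black: (84 − 82)² / 82 = 0.0488
  blue: (161 − 164)² / 164 = 0.0549
  white: (83 − 82)² / 82 = 0.0122
χ² = 0.0488 + 0.0549 + 0.0122 = 0.1159 ≈ 0.116

0.116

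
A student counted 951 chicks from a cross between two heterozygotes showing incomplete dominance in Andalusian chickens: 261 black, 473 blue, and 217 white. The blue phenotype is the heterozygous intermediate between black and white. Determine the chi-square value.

With incomplete dominance, a heterozygote × heterozygote cross gives a 1:2:1 phenotypic ratio.
Total ratio parts = 4. Expected numbers out of 951:
  black: 951 × 1/4 = 237.75
  blue: 951 × 2/4 = 475.5
  white: 951 × 1/4 = 237.75
χ² = Σ (O − E)² / E
  black: (261 − 237.75)² / 237.75 = 2.2737
  blue: (473 − 475.5)² / 475.5 = 0.0131
  white: (217 − 237.75)² / 237.75 = 1.8110
χ² = 2.2737 + 0.0131 + 1.8110 = 4.0978 ≈ 4.098

4.098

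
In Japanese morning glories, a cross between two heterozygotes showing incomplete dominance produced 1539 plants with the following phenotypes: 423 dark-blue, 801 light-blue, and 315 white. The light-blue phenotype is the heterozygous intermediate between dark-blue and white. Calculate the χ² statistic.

17.737

With incomplete dominance, a heterozygote × heterozygote cross gives a 1:2:1 phenotypic ratio.
Total ratio parts = 4. Expected numbers out of 1539:
  dark-blue: 1539 × 1/4 = 384.75
  light-blue: 1539 × 2/4 = 769.5
  white: 1539 × 1/4 = 384.75
χ² = Σ (O − E)² / E
  dark-blue: (423 − 384.75)² / 384.75 = 3.8026
  light-blue: (801 − 769.5)² / 769.5 = 1.2895
  white: (315 − 384.75)² / 384.75 = 12.6447
χ² = 3.8026 + 1.2895 + 12.6447 = 17.7368 ≈ 17.737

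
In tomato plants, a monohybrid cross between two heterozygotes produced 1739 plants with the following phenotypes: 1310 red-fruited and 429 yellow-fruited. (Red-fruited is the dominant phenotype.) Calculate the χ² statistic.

For a monohybrid cross between heterozygotes with complete dominance, the expected phenotypic ratio is 3:1.
Under the 3:1 hypothesis (Σ ratio = 4, N = 1739):
  red-fruited: 1739 × 3/4 = 1304.25
  yellow-fruited: 1739 × 1/4 = 434.75
χ² = Σ (O − E)² / E
  red-fruited: (1310 − 1304.25)² / 1304.25 = 0.0253
  yellow-fruited: (429 − 434.75)² / 434.75 = 0.0760
χ² = 0.0253 + 0.0760 = 0.1013 ≈ 0.101

0.101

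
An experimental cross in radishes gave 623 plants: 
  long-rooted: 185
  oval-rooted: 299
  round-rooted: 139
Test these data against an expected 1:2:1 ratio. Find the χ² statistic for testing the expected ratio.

Total ratio parts = 4. Expected numbers out of 623:
  long-rooted: 623 × 1/4 = 155.75
  oval-rooted: 623 × 2/4 = 311.5
  round-rooted: 623 × 1/4 = 155.75
χ² = Σ (O − E)² / E
  long-rooted: (185 − 155.75)² / 155.75 = 5.4932
  oval-rooted: (299 − 311.5)² / 311.5 = 0.5016
  round-rooted: (139 − 155.75)² / 155.75 = 1.8014
χ² = 5.4932 + 0.5016 + 1.8014 = 7.7962 ≈ 7.796

7.796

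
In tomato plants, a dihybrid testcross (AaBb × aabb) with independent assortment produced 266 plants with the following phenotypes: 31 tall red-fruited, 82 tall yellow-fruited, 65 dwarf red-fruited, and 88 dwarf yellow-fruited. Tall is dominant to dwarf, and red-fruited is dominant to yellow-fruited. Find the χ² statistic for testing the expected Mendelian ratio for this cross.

29.549

A dihybrid testcross with independent assortment gives a 1:1:1:1 ratio.
Under the 1:1:1:1 hypothesis (Σ ratio = 4, N = 266):
  tall red-fruited: 266 × 1/4 = 66.5
  tall yellow-fruited: 266 × 1/4 = 66.5
  dwarf red-fruited: 266 × 1/4 = 66.5
  dwarf yellow-fruited: 266 × 1/4 = 66.5
χ² = Σ (O − E)² / E
  tall red-fruited: (31 − 66.5)² / 66.5 = 18.9511
  tall yellow-fruited: (82 − 66.5)² / 66.5 = 3.6128
  dwarf red-fruited: (65 − 66.5)² / 66.5 = 0.0338
  dwarf yellow-fruited: (88 − 66.5)² / 66.5 = 6.9511
χ² = 18.9511 + 3.6128 + 0.0338 + 6.9511 = 29.5488 ≈ 29.549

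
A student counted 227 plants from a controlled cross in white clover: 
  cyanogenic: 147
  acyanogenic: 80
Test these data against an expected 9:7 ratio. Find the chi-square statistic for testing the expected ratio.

Expected counts for N = 227 under a 9:7 ratio (total parts = 16):
  cyanogenic: 227 × 9/16 = 127.6875
  acyanogenic: 227 × 7/16 = 99.3125
χ² = Σ (O − E)² / E
  cyanogenic: (147 − 127.6875)² / 127.6875 = 2.9210
  acyanogenic: (80 − 99.3125)² / 99.3125 = 3.7555
χ² = 2.9210 + 3.7555 = 6.6765 ≈ 6.677

6.677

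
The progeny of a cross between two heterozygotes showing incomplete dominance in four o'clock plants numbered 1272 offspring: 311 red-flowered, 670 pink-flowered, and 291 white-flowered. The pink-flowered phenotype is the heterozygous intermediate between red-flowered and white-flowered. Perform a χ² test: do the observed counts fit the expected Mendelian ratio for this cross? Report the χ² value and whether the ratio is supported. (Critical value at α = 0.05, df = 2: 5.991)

4.264; consistent

With incomplete dominance, a heterozygote × heterozygote cross gives a 1:2:1 phenotypic ratio.
The 1:2:1 ratio has 4 parts, so with N = 1272 the expected counts are:
  red-flowered: 1272 × 1/4 = 318
  pink-flowered: 1272 × 2/4 = 636
  white-flowered: 1272 × 1/4 = 318
χ² = Σ (O − E)² / E
  red-flowered: (311 − 318)² / 318 = 0.1541
  pink-flowered: (670 − 636)² / 636 = 1.8176
  white-flowered: (291 − 318)² / 318 = 2.2925
χ² = 0.1541 + 1.8176 + 2.2925 = 4.2642 ≈ 4.264
Degrees of freedom = 3 − 1 = 2; critical value at α = 0.05 is 5.991.
Since 4.264 < 5.991, we fail to reject the null hypothesis — the data are consistent with the 1:2:1 ratio.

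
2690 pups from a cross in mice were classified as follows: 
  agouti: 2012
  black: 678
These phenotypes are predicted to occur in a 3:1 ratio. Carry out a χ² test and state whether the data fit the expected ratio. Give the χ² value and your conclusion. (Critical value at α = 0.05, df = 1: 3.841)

Under the 3:1 hypothesis (Σ ratio = 4, N = 2690):
  agouti: 2690 × 3/4 = 2017.5
  black: 2690 × 1/4 = 672.5
χ² = Σ (O − E)² / E
  agouti: (2012 − 2017.5)² / 2017.5 = 0.0150
  black: (678 − 672.5)² / 672.5 = 0.0450
χ² = 0.0150 + 0.0450 = 0.060
Degrees of freedom = 2 − 1 = 1; critical value at α = 0.05 is 3.841.
Since 0.060 < 3.841, we fail to reject the null hypothesis — the data are consistent with the 3:1 ratio.

0.060; consistent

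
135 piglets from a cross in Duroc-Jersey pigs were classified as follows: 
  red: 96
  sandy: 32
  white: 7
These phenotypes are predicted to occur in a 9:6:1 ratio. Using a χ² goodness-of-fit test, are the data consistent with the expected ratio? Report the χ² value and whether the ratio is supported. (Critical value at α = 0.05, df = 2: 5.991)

The 9:6:1 ratio has 16 parts, so with N = 135 the expected counts are:
  red: 135 × 9/16 = 75.9375
  sandy: 135 × 6/16 = 50.625
  white: 135 × 1/16 = 8.4375
χ² = Σ (O − E)² / E
  red: (96 − 75.9375)² / 75.9375 = 5.3005
  sandy: (32 − 50.625)² / 50.625 = 6.8522
  white: (7 − 8.4375)² / 8.4375 = 0.2449
χ² = 5.3005 + 6.8522 + 0.2449 = 12.3976 ≈ 12.398
Degrees of freedom = 3 − 1 = 2; critical value at α = 0.05 is 5.991.
Since 12.398 > 5.991, we reject the null hypothesis — the data do not fit the 9:6:1 ratio.

12.398; not consistent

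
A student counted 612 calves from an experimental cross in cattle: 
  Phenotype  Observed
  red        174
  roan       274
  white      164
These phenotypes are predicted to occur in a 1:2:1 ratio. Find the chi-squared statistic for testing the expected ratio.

Total ratio parts = 4. Expected numbers out of 612:
  red: 612 × 1/4 = 153
  roan: 612 × 2/4 = 306
  white: 612 × 1/4 = 153
χ² = Σ (O − E)² / E
  red: (174 − 153)² / 153 = 2.8824
  roan: (274 − 306)² / 306 = 3.3464
  white: (164 − 153)² / 153 = 0.7908
χ² = 2.8824 + 3.3464 + 0.7908 = 7.0196 ≈ 7.020

7.020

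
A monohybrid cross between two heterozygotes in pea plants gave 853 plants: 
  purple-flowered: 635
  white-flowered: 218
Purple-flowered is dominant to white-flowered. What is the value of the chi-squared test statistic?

0.141

For a monohybrid cross between heterozygotes with complete dominance, the expected phenotypic ratio is 3:1.
Expected counts for N = 853 under a 3:1 ratio (total parts = 4):
  purple-flowered: 853 × 3/4 = 639.75
  white-flowered: 853 × 1/4 = 213.25
χ² = Σ (O − E)² / E
  purple-flowered: (635 − 639.75)² / 639.75 = 0.0353
  white-flowered: (218 − 213.25)² / 213.25 = 0.1058
χ² = 0.0353 + 0.1058 = 0.1411 ≈ 0.141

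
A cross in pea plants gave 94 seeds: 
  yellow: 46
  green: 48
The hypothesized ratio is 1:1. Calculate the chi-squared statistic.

Total ratio parts = 2. Expected numbers out of 94:
  yellow: 94 × 1/2 = 47
  green: 94 × 1/2 = 47
χ² = Σ (O − E)² / E
  yellow: (46 − 47)² / 47 = 0.0213
  green: (48 − 47)² / 47 = 0.0213
χ² = 0.0213 + 0.0213 = 0.0426 ≈ 0.043

0.043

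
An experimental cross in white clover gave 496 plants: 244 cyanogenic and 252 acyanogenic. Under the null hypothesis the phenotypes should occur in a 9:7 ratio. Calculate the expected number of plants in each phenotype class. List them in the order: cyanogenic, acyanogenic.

Total ratio parts = 16. Expected numbers out of 496:
  cyanogenic: 496 × 9/16 = 279
  acyanogenic: 496 × 7/16 = 217

279, 217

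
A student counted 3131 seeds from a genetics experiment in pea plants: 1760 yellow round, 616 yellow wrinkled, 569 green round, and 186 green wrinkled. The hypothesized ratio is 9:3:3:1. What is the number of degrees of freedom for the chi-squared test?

A goodness-of-fit test with 4 phenotype classes has df = 4 − 1 = 3.

3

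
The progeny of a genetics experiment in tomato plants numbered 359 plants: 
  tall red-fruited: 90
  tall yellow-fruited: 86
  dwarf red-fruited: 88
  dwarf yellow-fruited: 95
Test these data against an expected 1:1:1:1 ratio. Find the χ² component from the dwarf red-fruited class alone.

Under the 1:1:1:1 hypothesis (Σ ratio = 4, N = 359):
  tall red-fruited: 359 × 1/4 = 89.75
  tall yellow-fruited: 359 × 1/4 = 89.75
  dwarf red-fruited: 359 × 1/4 = 89.75
  dwarf yellow-fruited: 359 × 1/4 = 89.75
Contribution of dwarf red-fruited: (88 − 89.75)² / 89.75 = 0.0341

0.034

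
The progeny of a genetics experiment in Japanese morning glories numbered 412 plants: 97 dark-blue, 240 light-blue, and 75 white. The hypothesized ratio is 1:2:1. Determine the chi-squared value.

13.573

Expected counts for N = 412 under a 1:2:1 ratio (total parts = 4):
  dark-blue: 412 × 1/4 = 103
  light-blue: 412 × 2/4 = 206
  white: 412 × 1/4 = 103
χ² = Σ (O − E)² / E
  dark-blue: (97 − 103)² / 103 = 0.3495
  light-blue: (240 − 206)² / 206 = 5.6117
  white: (75 − 103)² / 103 = 7.6117
χ² = 0.3495 + 5.6117 + 7.6117 = 13.5729 ≈ 13.573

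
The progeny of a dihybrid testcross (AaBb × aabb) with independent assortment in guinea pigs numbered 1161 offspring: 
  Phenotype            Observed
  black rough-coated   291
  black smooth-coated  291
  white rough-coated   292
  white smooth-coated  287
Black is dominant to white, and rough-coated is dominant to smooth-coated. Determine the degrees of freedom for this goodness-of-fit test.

A dihybrid testcross with independent assortment gives a 1:1:1:1 ratio.
A goodness-of-fit test with 4 phenotype classes has df = 4 − 1 = 3.

3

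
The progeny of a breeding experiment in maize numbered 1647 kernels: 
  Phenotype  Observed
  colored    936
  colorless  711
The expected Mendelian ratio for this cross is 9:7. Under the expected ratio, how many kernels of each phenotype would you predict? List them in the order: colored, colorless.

Total ratio parts = 16. Expected numbers out of 1647:
  colored: 1647 × 9/16 = 926.4375
  colorless: 1647 × 7/16 = 720.5625

926.4375, 720.5625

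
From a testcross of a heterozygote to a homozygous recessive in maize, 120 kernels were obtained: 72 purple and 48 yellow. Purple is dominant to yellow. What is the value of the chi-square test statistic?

4.800

A testcross of a heterozygote (Aa × aa) gives a 1:1 phenotypic ratio.
Under the 1:1 hypothesis (Σ ratio = 2, N = 120):
  purple: 120 × 1/2 = 60
  yellow: 120 × 1/2 = 60
χ² = Σ (O − E)² / E
  purple: (72 − 60)² / 60 = 2.4000
  yellow: (48 − 60)² / 60 = 2.4000
χ² = 2.4000 + 2.4000 = 4.800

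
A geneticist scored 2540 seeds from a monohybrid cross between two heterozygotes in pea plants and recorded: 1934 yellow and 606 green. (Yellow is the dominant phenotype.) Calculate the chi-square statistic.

For a monohybrid cross between heterozygotes with complete dominance, the expected phenotypic ratio is 3:1.
Under the 3:1 hypothesis (Σ ratio = 4, N = 2540):
  yellow: 2540 × 3/4 = 1905
  green: 2540 × 1/4 = 635
χ² = Σ (O − E)² / E
  yellow: (1934 − 1905)² / 1905 = 0.4415
  green: (606 − 635)² / 635 = 1.3244
χ² = 0.4415 + 1.3244 = 1.7659 ≈ 1.766

1.766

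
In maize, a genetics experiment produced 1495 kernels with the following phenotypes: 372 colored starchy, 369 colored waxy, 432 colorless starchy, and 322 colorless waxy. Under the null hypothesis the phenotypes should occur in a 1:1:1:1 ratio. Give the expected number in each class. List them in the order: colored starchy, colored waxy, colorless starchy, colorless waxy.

373.75, 373.75, 373.75, 373.75

Under the 1:1:1:1 hypothesis (Σ ratio = 4, N = 1495):
  colored starchy: 1495 × 1/4 = 373.75
  colored waxy: 1495 × 1/4 = 373.75
  colorless starchy: 1495 × 1/4 = 373.75
  colorless waxy: 1495 × 1/4 = 373.75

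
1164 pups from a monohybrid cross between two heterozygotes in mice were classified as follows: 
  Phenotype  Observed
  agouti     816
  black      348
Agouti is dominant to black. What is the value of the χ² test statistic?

For a monohybrid cross between heterozygotes with complete dominance, the expected phenotypic ratio is 3:1.
Total ratio parts = 4. Expected numbers out of 1164:
  agouti: 1164 × 3/4 = 873
  black: 1164 × 1/4 = 291
χ² = Σ (O − E)² / E
  agouti: (816 − 873)² / 873 = 3.7216
  black: (348 − 291)² / 291 = 11.1649
χ² = 3.7216 + 11.1649 = 14.8865 ≈ 14.887

14.887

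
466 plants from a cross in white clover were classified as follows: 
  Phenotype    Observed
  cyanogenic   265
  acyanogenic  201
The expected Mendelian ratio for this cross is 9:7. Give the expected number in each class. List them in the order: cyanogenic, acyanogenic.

Expected counts for N = 466 under a 9:7 ratio (total parts = 16):
  cyanogenic: 466 × 9/16 = 262.125
  acyanogenic: 466 × 7/16 = 203.875

262.125, 203.875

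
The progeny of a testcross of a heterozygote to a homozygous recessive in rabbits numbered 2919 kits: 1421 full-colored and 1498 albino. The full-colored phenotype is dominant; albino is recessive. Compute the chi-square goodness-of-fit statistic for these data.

2.031

A testcross of a heterozygote (Aa × aa) gives a 1:1 phenotypic ratio.
Total ratio parts = 2. Expected numbers out of 2919:
  full-colored: 2919 × 1/2 = 1459.5
  albino: 2919 × 1/2 = 1459.5
χ² = Σ (O − E)² / E
  full-colored: (1421 − 1459.5)² / 1459.5 = 1.0156
  albino: (1498 − 1459.5)² / 1459.5 = 1.0156
χ² = 1.0156 + 1.0156 = 2.0312 ≈ 2.031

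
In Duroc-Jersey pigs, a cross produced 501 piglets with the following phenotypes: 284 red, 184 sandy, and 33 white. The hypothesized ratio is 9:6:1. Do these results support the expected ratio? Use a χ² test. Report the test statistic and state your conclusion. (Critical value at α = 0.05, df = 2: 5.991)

The 9:6:1 ratio has 16 parts, so with N = 501 the expected counts are:
  red: 501 × 9/16 = 281.8125
  sandy: 501 × 6/16 = 187.875
  white: 501 × 1/16 = 31.3125
χ² = Σ (O − E)² / E
  red: (284 − 281.8125)² / 281.8125 = 0.0170
  sandy: (184 − 187.875)² / 187.875 = 0.0799
  white: (33 − 31.3125)² / 31.3125 = 0.0909
χ² = 0.0170 + 0.0799 + 0.0909 = 0.1878 ≈ 0.188
Degrees of freedom = 3 − 1 = 2; critical value at α = 0.05 is 5.991.
Since 0.188 < 5.991, we fail to reject the null hypothesis — the data are consistent with the 9:6:1 ratio.

0.188; consistent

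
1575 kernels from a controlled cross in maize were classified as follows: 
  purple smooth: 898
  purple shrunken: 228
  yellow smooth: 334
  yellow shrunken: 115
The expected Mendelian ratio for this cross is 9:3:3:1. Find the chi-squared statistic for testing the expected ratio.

23.362

Expected counts for N = 1575 under a 9:3:3:1 ratio (total parts = 16):
  purple smooth: 1575 × 9/16 = 885.9375
  purple shrunken: 1575 × 3/16 = 295.3125
  yellow smooth: 1575 × 3/16 = 295.3125
  yellow shrunken: 1575 × 1/16 = 98.4375
χ² = Σ (O − E)² / E
  purple smooth: (898 − 885.9375)² / 885.9375 = 0.1642
  purple shrunken: (228 − 295.3125)² / 295.3125 = 15.3430
  yellow smooth: (334 − 295.3125)² / 295.3125 = 5.0683
  yellow shrunken: (115 − 98.4375)² / 98.4375 = 2.7867
χ² = 0.1642 + 15.3430 + 5.0683 + 2.7867 = 23.3622 ≈ 23.362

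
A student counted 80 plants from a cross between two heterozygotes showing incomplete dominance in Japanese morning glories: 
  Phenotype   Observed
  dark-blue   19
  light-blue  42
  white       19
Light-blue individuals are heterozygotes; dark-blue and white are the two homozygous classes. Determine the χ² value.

With incomplete dominance, a heterozygote × heterozygote cross gives a 1:2:1 phenotypic ratio.
Total ratio parts = 4. Expected numbers out of 80:
  dark-blue: 80 × 1/4 = 20
  light-blue: 80 × 2/4 = 40
  white: 80 × 1/4 = 20
χ² = Σ (O − E)² / E
  dark-blue: (19 − 20)² / 20 = 0.0500
  light-blue: (42 − 40)² / 40 = 0.1000
  white: (19 − 20)² / 20 = 0.0500
χ² = 0.0500 + 0.1000 + 0.0500 = 0.200

0.200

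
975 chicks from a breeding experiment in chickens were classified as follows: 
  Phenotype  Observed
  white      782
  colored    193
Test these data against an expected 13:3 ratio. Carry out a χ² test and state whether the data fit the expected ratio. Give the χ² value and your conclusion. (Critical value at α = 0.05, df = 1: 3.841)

Total ratio parts = 16. Expected numbers out of 975:
  white: 975 × 13/16 = 792.1875
  colored: 975 × 3/16 = 182.8125
χ² = Σ (O − E)² / E
  white: (782 − 792.1875)² / 792.1875 = 0.1310
  colored: (193 − 182.8125)² / 182.8125 = 0.5677
χ² = 0.1310 + 0.5677 = 0.6987 ≈ 0.699
Degrees of freedom = 2 − 1 = 1; critical value at α = 0.05 is 3.841.
Since 0.699 < 3.841, we fail to reject the null hypothesis — the data are consistent with the 13:3 ratio.

0.699; consistent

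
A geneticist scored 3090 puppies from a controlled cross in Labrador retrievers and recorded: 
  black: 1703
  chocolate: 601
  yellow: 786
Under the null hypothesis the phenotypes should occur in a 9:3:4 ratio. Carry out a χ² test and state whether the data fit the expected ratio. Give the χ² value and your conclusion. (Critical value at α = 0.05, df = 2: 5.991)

1.753; consistent

Total ratio parts = 16. Expected numbers out of 3090:
  black: 3090 × 9/16 = 1738.125
  chocolate: 3090 × 3/16 = 579.375
  yellow: 3090 × 4/16 = 772.5
χ² = Σ (O − E)² / E
  black: (1703 − 1738.125)² / 1738.125 = 0.7098
  chocolate: (601 − 579.375)² / 579.375 = 0.8071
  yellow: (786 − 772.5)² / 772.5 = 0.2359
χ² = 0.7098 + 0.8071 + 0.2359 = 1.7528 ≈ 1.753
Degrees of freedom = 3 − 1 = 2; critical value at α = 0.05 is 5.991.
Since 1.753 < 5.991, we fail to reject the null hypothesis — the data are consistent with the 9:3:4 ratio.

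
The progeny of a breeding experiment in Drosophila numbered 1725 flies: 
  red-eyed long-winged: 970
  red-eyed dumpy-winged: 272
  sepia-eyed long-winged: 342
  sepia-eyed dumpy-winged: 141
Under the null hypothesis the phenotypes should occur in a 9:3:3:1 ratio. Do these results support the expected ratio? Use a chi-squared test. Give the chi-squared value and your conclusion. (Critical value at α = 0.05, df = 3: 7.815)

19.462; not consistent

Total ratio parts = 16. Expected numbers out of 1725:
  red-eyed long-winged: 1725 × 9/16 = 970.3125
  red-eyed dumpy-winged: 1725 × 3/16 = 323.4375
  sepia-eyed long-winged: 1725 × 3/16 = 323.4375
  sepia-eyed dumpy-winged: 1725 × 1/16 = 107.8125
χ² = Σ (O − E)² / E
  red-eyed long-winged: (970 − 970.3125)² / 970.3125 = 0.0001
  red-eyed dumpy-winged: (272 − 323.4375)² / 323.4375 = 8.1803
  sepia-eyed long-winged: (342 − 323.4375)² / 323.4375 = 1.0653
  sepia-eyed dumpy-winged: (141 − 107.8125)² / 107.8125 = 10.2160
χ² = 0.0001 + 8.1803 + 1.0653 + 10.2160 = 19.4617 ≈ 19.462
Degrees of freedom = 4 − 1 = 3; critical value at α = 0.05 is 7.815.
Since 19.462 > 7.815, we reject the null hypothesis — the data do not fit the 9:3:3:1 ratio.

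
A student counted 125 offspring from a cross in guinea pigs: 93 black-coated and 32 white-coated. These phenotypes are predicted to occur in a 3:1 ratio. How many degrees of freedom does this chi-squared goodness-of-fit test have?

1

A goodness-of-fit test with 2 phenotype classes has df = 2 − 1 = 1.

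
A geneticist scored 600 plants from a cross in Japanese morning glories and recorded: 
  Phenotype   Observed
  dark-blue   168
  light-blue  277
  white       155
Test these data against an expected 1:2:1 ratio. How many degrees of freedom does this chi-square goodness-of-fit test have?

2

A goodness-of-fit test with 3 phenotype classes has df = 3 − 1 = 2.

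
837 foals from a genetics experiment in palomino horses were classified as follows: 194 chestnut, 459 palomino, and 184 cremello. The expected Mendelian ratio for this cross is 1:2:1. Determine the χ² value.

Under the 1:2:1 hypothesis (Σ ratio = 4, N = 837):
  chestnut: 837 × 1/4 = 209.25
  palomino: 837 × 2/4 = 418.5
  cremello: 837 × 1/4 = 209.25
χ² = Σ (O − E)² / E
  chestnut: (194 − 209.25)² / 209.25 = 1.1114
  palomino: (459 − 418.5)² / 418.5 = 3.9194
  cremello: (184 − 209.25)² / 209.25 = 3.0469
χ² = 1.1114 + 3.9194 + 3.0469 = 8.0777 ≈ 8.078

8.078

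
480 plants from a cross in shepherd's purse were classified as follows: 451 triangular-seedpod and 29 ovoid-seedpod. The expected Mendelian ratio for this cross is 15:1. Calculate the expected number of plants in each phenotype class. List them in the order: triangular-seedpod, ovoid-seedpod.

450, 30

The 15:1 ratio has 16 parts, so with N = 480 the expected counts are:
  triangular-seedpod: 480 × 15/16 = 450
  ovoid-seedpod: 480 × 1/16 = 30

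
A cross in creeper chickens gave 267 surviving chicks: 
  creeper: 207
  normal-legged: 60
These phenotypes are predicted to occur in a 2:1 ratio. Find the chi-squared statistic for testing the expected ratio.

14.174

Expected counts for N = 267 under a 2:1 ratio (total parts = 3):
  creeper: 267 × 2/3 = 178
  normal-legged: 267 × 1/3 = 89
χ² = Σ (O − E)² / E
  creeper: (207 − 178)² / 178 = 4.7247
  normal-legged: (60 − 89)² / 89 = 9.4494
χ² = 4.7247 + 9.4494 = 14.1741 ≈ 14.174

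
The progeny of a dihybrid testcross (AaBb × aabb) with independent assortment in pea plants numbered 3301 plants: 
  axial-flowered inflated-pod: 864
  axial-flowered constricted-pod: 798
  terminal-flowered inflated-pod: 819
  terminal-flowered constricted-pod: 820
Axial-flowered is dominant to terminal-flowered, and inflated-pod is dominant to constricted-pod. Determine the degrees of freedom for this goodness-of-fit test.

3

A dihybrid testcross with independent assortment gives a 1:1:1:1 ratio.
A goodness-of-fit test with 4 phenotype classes has df = 4 − 1 = 3.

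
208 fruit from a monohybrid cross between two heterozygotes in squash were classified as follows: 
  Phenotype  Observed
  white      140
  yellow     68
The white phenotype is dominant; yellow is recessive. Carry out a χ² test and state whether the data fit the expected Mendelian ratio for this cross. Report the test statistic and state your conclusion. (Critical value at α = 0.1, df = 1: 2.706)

For a monohybrid cross between heterozygotes with complete dominance, the expected phenotypic ratio is 3:1.
Total ratio parts = 4. Expected numbers out of 208:
  white: 208 × 3/4 = 156
  yellow: 208 × 1/4 = 52
χ² = Σ (O − E)² / E
  white: (140 − 156)² / 156 = 1.6410
  yellow: (68 − 52)² / 52 = 4.9231
χ² = 1.6410 + 4.9231 = 6.5641 ≈ 6.564
Degrees of freedom = 2 − 1 = 1; critical value at α = 0.1 is 2.706.
Since 6.564 > 2.706, we reject the null hypothesis — the data do not fit the 3:1 ratio.

6.564; not consistent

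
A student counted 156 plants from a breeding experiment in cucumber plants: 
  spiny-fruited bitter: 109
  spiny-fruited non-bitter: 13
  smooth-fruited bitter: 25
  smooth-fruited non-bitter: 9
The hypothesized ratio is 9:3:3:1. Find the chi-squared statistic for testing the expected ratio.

14.849

Expected counts for N = 156 under a 9:3:3:1 ratio (total parts = 16):
  spiny-fruited bitter: 156 × 9/16 = 87.75
  spiny-fruited non-bitter: 156 × 3/16 = 29.25
  smooth-fruited bitter: 156 × 3/16 = 29.25
  smooth-fruited non-bitter: 156 × 1/16 = 9.75
χ² = Σ (O − E)² / E
  spiny-fruited bitter: (109 − 87.75)² / 87.75 = 5.1460
  spiny-fruited non-bitter: (13 − 29.25)² / 29.25 = 9.0278
  smooth-fruited bitter: (25 − 29.25)² / 29.25 = 0.6175
  smooth-fruited non-bitter: (9 − 9.75)² / 9.75 = 0.0577
χ² = 5.1460 + 9.0278 + 0.6175 + 0.0577 = 14.849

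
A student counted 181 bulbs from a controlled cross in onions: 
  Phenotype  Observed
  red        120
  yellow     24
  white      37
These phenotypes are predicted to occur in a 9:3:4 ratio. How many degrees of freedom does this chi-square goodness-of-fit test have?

2

A goodness-of-fit test with 3 phenotype classes has df = 3 − 1 = 2.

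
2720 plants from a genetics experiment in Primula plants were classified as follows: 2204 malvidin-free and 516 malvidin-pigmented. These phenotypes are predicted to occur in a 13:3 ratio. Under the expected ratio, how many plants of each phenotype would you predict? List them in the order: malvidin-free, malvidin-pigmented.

Under the 13:3 hypothesis (Σ ratio = 16, N = 2720):
  malvidin-free: 2720 × 13/16 = 2210
  malvidin-pigmented: 2720 × 3/16 = 510

2210, 510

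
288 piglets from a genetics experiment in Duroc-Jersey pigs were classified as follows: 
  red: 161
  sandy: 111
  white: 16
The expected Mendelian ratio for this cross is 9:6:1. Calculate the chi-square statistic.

The 9:6:1 ratio has 16 parts, so with N = 288 the expected counts are:
  red: 288 × 9/16 = 162
  sandy: 288 × 6/16 = 108
  white: 288 × 1/16 = 18
χ² = Σ (O − E)² / E
  red: (161 − 162)² / 162 = 0.0062
  sandy: (111 − 108)² / 108 = 0.0833
  white: (16 − 18)² / 18 = 0.2222
χ² = 0.0062 + 0.0833 + 0.2222 = 0.3117 ≈ 0.312

0.312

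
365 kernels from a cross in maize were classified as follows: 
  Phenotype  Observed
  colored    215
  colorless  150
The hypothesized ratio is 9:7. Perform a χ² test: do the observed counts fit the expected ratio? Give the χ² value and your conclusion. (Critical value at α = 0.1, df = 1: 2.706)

1.045; consistent

Under the 9:7 hypothesis (Σ ratio = 16, N = 365):
  colored: 365 × 9/16 = 205.3125
  colorless: 365 × 7/16 = 159.6875
χ² = Σ (O − E)² / E
  colored: (215 − 205.3125)² / 205.3125 = 0.4571
  colorless: (150 − 159.6875)² / 159.6875 = 0.5877
χ² = 0.4571 + 0.5877 = 1.0448 ≈ 1.045
Degrees of freedom = 2 − 1 = 1; critical value at α = 0.1 is 2.706.
Since 1.045 < 2.706, we fail to reject the null hypothesis — the data are consistent with the 9:7 ratio.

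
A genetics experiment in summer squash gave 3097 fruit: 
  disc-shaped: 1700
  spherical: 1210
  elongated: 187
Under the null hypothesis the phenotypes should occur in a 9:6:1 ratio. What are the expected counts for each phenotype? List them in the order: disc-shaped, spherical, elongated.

1742.0625, 1161.375, 193.5625

The 9:6:1 ratio has 16 parts, so with N = 3097 the expected counts are:
  disc-shaped: 3097 × 9/16 = 1742.0625
  spherical: 3097 × 6/16 = 1161.375
  elongated: 3097 × 1/16 = 193.5625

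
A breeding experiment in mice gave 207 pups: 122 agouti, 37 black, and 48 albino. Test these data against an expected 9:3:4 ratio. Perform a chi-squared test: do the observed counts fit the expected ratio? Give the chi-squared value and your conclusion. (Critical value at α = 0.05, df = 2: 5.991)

0.622; consistent

Total ratio parts = 16. Expected numbers out of 207:
  agouti: 207 × 9/16 = 116.4375
  black: 207 × 3/16 = 38.8125
  albino: 207 × 4/16 = 51.75
χ² = Σ (O − E)² / E
  agouti: (122 − 116.4375)² / 116.4375 = 0.2657
  black: (37 − 38.8125)² / 38.8125 = 0.0846
  albino: (48 − 51.75)² / 51.75 = 0.2717
χ² = 0.2657 + 0.0846 + 0.2717 = 0.622
Degrees of freedom = 3 − 1 = 2; critical value at α = 0.05 is 5.991.
Since 0.622 < 5.991, we fail to reject the null hypothesis — the data are consistent with the 9:3:4 ratio.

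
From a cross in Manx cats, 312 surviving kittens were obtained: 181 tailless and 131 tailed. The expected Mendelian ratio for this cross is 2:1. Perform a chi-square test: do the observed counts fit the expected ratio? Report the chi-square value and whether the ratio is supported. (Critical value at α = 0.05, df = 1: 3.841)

The 2:1 ratio has 3 parts, so with N = 312 the expected counts are:
  tailless: 312 × 2/3 = 208
  tailed: 312 × 1/3 = 104
χ² = Σ (O − E)² / E
  tailless: (181 − 208)² / 208 = 3.5048
  tailed: (131 − 104)² / 104 = 7.0096
χ² = 3.5048 + 7.0096 = 10.5144 ≈ 10.514
Degrees of freedom = 2 − 1 = 1; critical value at α = 0.05 is 3.841.
Since 10.514 > 3.841, we reject the null hypothesis — the data do not fit the 2:1 ratio.

10.514; not consistent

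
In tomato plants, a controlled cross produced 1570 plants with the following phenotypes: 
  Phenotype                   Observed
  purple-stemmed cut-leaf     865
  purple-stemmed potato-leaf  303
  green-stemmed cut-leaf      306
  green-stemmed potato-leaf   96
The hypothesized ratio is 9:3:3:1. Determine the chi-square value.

1.130

Expected counts for N = 1570 under a 9:3:3:1 ratio (total parts = 16):
  purple-stemmed cut-leaf: 1570 × 9/16 = 883.125
  purple-stemmed potato-leaf: 1570 × 3/16 = 294.375
  green-stemmed cut-leaf: 1570 × 3/16 = 294.375
  green-stemmed potato-leaf: 1570 × 1/16 = 98.125
χ² = Σ (O − E)² / E
  purple-stemmed cut-leaf: (865 − 883.125)² / 883.125 = 0.3720
  purple-stemmed potato-leaf: (303 − 294.375)² / 294.375 = 0.2527
  green-stemmed cut-leaf: (306 − 294.375)² / 294.375 = 0.4591
  green-stemmed potato-leaf: (96 − 98.125)² / 98.125 = 0.0460
χ² = 0.3720 + 0.2527 + 0.4591 + 0.0460 = 1.1298 ≈ 1.130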